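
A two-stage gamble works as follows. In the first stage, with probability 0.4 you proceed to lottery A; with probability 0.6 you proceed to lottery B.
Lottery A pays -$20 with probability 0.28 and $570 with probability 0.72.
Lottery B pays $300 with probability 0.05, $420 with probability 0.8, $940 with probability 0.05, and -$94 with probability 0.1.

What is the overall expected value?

EV(A) = 0.28 × (-20) + 0.72 × 570 = -5.6 + 410.4 = 404.8
EV(B) = 0.05 × 300 + 0.8 × 420 + 0.05 × 940 + 0.1 × (-94) = 15 + 336 + 47 − 9.4 = 388.6
Overall = 0.4 × 404.8 + 0.6 × 388.6 = 161.92 + 233.16 = 395.08

$395.08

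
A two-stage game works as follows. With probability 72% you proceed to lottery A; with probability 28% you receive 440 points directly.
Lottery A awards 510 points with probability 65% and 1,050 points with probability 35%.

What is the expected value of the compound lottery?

EV(A) = 0.65 × 510 + 0.35 × 1050 = 331.5 + 367.5 = 699
Branch B: 440 (certain)
Overall = 0.72 × 699 + 0.28 × 440 = 503.28 + 123.2 = 626.48

626.48 points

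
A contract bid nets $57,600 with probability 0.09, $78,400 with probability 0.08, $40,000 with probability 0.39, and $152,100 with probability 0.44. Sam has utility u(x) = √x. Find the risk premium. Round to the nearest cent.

$7,779.04

E[u] = 0.09·√57600 + 0.08·√78400 + 0.39·√40000 + 0.44·√152100 = 0.09·240 + 0.08·280 + 0.39·200 + 0.44·390 = 293.6
CE = (293.6)² = 86200.96
Risk premium = EV − CE = 93980 − 86200.96 = 7779.04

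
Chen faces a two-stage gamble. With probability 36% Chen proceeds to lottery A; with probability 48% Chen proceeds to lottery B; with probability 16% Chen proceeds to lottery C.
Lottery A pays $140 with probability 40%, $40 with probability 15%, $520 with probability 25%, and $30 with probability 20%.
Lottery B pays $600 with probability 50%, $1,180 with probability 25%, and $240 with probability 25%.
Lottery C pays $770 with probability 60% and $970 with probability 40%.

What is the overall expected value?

$521.68

EV(A) = 0.4 × 140 + 0.15 × 40 + 0.25 × 520 + 0.2 × 30 = 56 + 6 + 130 + 6 = 198
EV(B) = 0.5 × 600 + 0.25 × 1180 + 0.25 × 240 = 300 + 295 + 60 = 655
EV(C) = 0.6 × 770 + 0.4 × 970 = 462 + 388 = 850
Overall = 0.36 × 198 + 0.48 × 655 + 0.16 × 850 = 71.28 + 314.4 + 136 = 521.68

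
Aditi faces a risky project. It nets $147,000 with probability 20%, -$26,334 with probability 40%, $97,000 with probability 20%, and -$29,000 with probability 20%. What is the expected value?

EV = 0.2 × 147000 + 0.4 × (-26334) + 0.2 × 97000 + 0.2 × (-29000) = 29400 − 10533.6 + 19400 − 5800 = 32466.4

$32,466.40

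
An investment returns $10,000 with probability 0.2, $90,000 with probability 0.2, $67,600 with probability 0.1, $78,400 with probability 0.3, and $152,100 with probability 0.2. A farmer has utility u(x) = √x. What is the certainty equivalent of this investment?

$71,824

E[u] = 0.2·√10000 + 0.2·√90000 + 0.1·√67600 + 0.3·√78400 + 0.2·√152100 = 0.2·100 + 0.2·300 + 0.1·260 + 0.3·280 + 0.2·390 = 268
CE = (268)² = 71824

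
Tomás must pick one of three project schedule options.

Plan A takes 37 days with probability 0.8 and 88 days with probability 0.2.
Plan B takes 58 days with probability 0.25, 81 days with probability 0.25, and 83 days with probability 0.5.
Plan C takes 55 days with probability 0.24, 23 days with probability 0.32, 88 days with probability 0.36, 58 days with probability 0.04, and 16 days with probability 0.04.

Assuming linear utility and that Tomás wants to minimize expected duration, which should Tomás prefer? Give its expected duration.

Plan A = 0.8 × 37 + 0.2 × 88 = 29.6 + 17.6 = 47.2
Plan B = 0.25 × 58 + 0.25 × 81 + 0.5 × 83 = 14.5 + 20.25 + 41.5 = 76.25
Plan C = 0.24 × 55 + 0.32 × 23 + 0.36 × 88 + 0.04 × 58 + 0.04 × 16 = 13.2 + 7.36 + 31.68 + 2.32 + 0.64 = 55.2

Plan A (47.2 days)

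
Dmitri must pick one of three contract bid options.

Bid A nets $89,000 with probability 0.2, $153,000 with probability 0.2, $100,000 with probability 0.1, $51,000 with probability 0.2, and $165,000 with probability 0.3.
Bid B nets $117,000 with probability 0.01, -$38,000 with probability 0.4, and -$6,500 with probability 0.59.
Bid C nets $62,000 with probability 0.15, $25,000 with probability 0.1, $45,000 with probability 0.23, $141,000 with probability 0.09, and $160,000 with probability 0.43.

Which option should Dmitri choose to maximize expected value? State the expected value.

Bid A = 0.2 × 89000 + 0.2 × 153000 + 0.1 × 100000 + 0.2 × 51000 + 0.3 × 165000 = 17800 + 30600 + 10000 + 10200 + 49500 = 118100
Bid B = 0.01 × 117000 + 0.4 × (-38000) + 0.59 × (-6500) = 1170 − 15200 − 3835 = -17865
Bid C = 0.15 × 62000 + 0.1 × 25000 + 0.23 × 45000 + 0.09 × 141000 + 0.43 × 160000 = 9300 + 2500 + 10350 + 12690 + 68800 = 103640

Bid A ($118,100)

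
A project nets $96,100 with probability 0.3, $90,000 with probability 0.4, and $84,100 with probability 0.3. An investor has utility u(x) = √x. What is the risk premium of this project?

E[u] = 0.3·√96100 + 0.4·√90000 + 0.3·√84100 = 0.3·310 + 0.4·300 + 0.3·290 = 300
CE = (300)² = 90000
Risk premium = EV − CE = 90060 − 90000 = 60

$60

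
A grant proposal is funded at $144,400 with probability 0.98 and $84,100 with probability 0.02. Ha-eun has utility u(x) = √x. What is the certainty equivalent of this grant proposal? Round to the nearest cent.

$143,035.24

E[u] = 0.98·√144400 + 0.02·√84100 = 0.98·380 + 0.02·290 = 378.2
CE = (378.2)² = 143035.24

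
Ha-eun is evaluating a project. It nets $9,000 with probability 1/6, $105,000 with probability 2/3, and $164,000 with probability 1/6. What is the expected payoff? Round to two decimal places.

$98,833.33

EV = 1/6 × 9000 + 2/3 × 105000 + 1/6 × 164000 = 1500 + 70000 + 27333.3333 = 98833.3333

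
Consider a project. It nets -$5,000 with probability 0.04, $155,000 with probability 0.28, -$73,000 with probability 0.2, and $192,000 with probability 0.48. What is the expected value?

$120,760

EV = 0.04 × (-5000) + 0.28 × 155000 + 0.2 × (-73000) + 0.48 × 192000 = -200 + 43400 − 14600 + 92160 = 120760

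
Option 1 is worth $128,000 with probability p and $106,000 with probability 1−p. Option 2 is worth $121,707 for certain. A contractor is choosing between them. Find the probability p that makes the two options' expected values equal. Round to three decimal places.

p·128000 + (1−p)·106000 = 121707
22000p + 106000 = 121707
p = (121707 − 106000) / 22000

p = 0.714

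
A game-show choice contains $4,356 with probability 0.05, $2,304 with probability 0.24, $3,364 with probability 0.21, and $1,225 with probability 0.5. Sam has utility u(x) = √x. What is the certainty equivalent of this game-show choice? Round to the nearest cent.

E[u] = 0.05·√4356 + 0.24·√2304 + 0.21·√3364 + 0.5·√1225 = 0.05·66 + 0.24·48 + 0.21·58 + 0.5·35 = 44.5
CE = (44.5)² = 1980.25

$1,980.25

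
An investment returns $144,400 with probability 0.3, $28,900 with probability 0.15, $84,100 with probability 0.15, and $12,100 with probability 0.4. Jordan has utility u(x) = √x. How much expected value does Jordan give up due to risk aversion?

E[u] = 0.3·√144400 + 0.15·√28900 + 0.15·√84100 + 0.4·√12100 = 0.3·380 + 0.15·170 + 0.15·290 + 0.4·110 = 227
CE = (227)² = 51529
Risk premium = EV − CE = 65110 − 51529 = 13581

$13,581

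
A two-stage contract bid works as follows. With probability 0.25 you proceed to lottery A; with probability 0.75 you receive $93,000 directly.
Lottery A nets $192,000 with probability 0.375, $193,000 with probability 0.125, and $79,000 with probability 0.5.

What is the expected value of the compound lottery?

$103,656.25

EV(A) = 0.375 × 192000 + 0.125 × 193000 + 0.5 × 79000 = 72000 + 24125 + 39500 = 135625
Branch B: 93000 (certain)
Overall = 0.25 × 135625 + 0.75 × 93000 = 33906.25 + 69750 = 103656.25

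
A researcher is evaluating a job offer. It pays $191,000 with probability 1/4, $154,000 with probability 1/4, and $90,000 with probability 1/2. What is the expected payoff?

$131,250

EV = 1/4 × 191000 + 1/4 × 154000 + 1/2 × 90000 = 47750 + 38500 + 45000 = 131250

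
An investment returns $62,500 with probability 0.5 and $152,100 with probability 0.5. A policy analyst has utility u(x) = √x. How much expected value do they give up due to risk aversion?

E[u] = 0.5·√62500 + 0.5·√152100 = 0.5·250 + 0.5·390 = 320
CE = (320)² = 102400
Risk premium = EV − CE = 107300 − 102400 = 4900

$4,900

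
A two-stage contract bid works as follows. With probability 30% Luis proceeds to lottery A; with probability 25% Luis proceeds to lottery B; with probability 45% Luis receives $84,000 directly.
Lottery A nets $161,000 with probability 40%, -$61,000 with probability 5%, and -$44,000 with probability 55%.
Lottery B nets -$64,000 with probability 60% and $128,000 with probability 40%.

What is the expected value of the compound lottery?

EV(A) = 0.4 × 161000 + 0.05 × (-61000) + 0.55 × (-44000) = 64400 − 3050 − 24200 = 37150
EV(B) = 0.6 × (-64000) + 0.4 × 128000 = -38400 + 51200 = 12800
Branch C: 84000 (certain)
Overall = 0.3 × 37150 + 0.25 × 12800 + 0.45 × 84000 = 11145 + 3200 + 37800 = 52145

$52,145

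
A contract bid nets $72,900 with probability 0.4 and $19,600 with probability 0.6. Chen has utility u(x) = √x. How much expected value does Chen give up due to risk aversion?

E[u] = 0.4·√72900 + 0.6·√19600 = 0.4·270 + 0.6·140 = 192
CE = (192)² = 36864
Risk premium = EV − CE = 40920 − 36864 = 4056

$4,056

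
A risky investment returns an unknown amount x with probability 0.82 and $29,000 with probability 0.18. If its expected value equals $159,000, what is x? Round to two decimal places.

x = $187,536.59

0.82·x + 0.18·29000 = 159000
0.82·x = 159000 − 5220 = 153780
x = 153780 / 0.82 = 187536.5854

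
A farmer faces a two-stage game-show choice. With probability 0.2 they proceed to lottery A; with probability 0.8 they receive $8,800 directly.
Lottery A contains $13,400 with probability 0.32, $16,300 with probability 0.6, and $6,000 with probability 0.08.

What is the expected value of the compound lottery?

EV(A) = 0.32 × 13400 + 0.6 × 16300 + 0.08 × 6000 = 4288 + 9780 + 480 = 14548
Branch B: 8800 (certain)
Overall = 0.2 × 14548 + 0.8 × 8800 = 2909.6 + 7040 = 9949.6

$9,949.60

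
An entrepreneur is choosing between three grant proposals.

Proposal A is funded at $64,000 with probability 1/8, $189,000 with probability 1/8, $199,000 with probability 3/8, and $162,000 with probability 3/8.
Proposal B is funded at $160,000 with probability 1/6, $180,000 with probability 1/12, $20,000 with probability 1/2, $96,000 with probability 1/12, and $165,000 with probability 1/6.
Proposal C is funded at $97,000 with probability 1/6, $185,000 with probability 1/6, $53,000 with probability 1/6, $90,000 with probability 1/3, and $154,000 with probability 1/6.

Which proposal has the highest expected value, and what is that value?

Proposal A ($167,000)

Proposal A = 1/8 × 64000 + 1/8 × 189000 + 3/8 × 199000 + 3/8 × 162000 = 8000 + 23625 + 74625 + 60750 = 167000
Proposal B = 1/6 × 160000 + 1/12 × 180000 + 1/2 × 20000 + 1/12 × 96000 + 1/6 × 165000 = 26666.6667 + 15000 + 10000 + 8000 + 27500 = 87166.6667
Proposal C = 1/6 × 97000 + 1/6 × 185000 + 1/6 × 53000 + 1/3 × 90000 + 1/6 × 154000 = 16166.6667 + 30833.3333 + 8833.3333 + 30000 + 25666.6667 = 111500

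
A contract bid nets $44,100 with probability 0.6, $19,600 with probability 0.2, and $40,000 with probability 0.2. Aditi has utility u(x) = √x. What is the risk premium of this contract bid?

E[u] = 0.6·√44100 + 0.2·√19600 + 0.2·√40000 = 0.6·210 + 0.2·140 + 0.2·200 = 194
CE = (194)² = 37636
Risk premium = EV − CE = 38380 − 37636 = 744

$744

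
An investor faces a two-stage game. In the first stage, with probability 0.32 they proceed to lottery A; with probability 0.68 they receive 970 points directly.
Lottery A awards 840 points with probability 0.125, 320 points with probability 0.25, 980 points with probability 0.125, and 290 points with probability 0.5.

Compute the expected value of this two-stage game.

804.4 points

EV(A) = 0.125 × 840 + 0.25 × 320 + 0.125 × 980 + 0.5 × 290 = 105 + 80 + 122.5 + 145 = 452.5
Branch B: 970 (certain)
Overall = 0.32 × 452.5 + 0.68 × 970 = 144.8 + 659.6 = 804.4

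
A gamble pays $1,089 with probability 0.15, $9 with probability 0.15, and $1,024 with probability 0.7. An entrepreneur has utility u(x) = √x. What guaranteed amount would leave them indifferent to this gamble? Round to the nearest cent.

E[u] = 0.15·√1089 + 0.15·√9 + 0.7·√1024 = 0.15·33 + 0.15·3 + 0.7·32 = 27.8
CE = (27.8)² = 772.84

$772.84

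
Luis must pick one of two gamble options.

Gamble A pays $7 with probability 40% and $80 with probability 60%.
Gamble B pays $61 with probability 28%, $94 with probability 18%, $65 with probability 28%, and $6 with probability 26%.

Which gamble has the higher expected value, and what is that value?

Gamble A = 0.4 × 7 + 0.6 × 80 = 2.8 + 48 = 50.8
Gamble B = 0.28 × 61 + 0.18 × 94 + 0.28 × 65 + 0.26 × 6 = 17.08 + 16.92 + 18.2 + 1.56 = 53.76

Gamble B ($53.76)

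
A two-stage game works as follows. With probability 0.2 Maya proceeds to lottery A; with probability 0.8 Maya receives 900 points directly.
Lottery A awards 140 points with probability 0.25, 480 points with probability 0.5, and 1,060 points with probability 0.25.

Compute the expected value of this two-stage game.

EV(A) = 0.25 × 140 + 0.5 × 480 + 0.25 × 1060 = 35 + 240 + 265 = 540
Branch B: 900 (certain)
Overall = 0.2 × 540 + 0.8 × 900 = 108 + 720 = 828

828 points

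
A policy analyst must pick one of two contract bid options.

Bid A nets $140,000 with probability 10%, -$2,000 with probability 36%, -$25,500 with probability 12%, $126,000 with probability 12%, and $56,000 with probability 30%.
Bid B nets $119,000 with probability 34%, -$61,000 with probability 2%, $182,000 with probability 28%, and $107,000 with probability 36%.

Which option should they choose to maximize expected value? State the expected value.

Bid B ($128,720)

Bid A = 0.1 × 140000 + 0.36 × (-2000) + 0.12 × (-25500) + 0.12 × 126000 + 0.3 × 56000 = 14000 − 720 − 3060 + 15120 + 16800 = 42140
Bid B = 0.34 × 119000 + 0.02 × (-61000) + 0.28 × 182000 + 0.36 × 107000 = 40460 − 1220 + 50960 + 38520 = 128720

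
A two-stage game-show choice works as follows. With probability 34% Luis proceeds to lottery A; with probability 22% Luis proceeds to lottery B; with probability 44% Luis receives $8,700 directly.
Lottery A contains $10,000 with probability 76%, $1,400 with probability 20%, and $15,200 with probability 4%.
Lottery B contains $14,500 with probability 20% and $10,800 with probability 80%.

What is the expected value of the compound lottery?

EV(A) = 0.76 × 10000 + 0.2 × 1400 + 0.04 × 15200 = 7600 + 280 + 608 = 8488
EV(B) = 0.2 × 14500 + 0.8 × 10800 = 2900 + 8640 = 11540
Branch C: 8700 (certain)
Overall = 0.34 × 8488 + 0.22 × 11540 + 0.44 × 8700 = 2885.92 + 2538.8 + 3828 = 9252.72

$9,252.72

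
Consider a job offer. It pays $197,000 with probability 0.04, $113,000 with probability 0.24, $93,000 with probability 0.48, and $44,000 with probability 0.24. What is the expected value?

EV = 0.04 × 197000 + 0.24 × 113000 + 0.48 × 93000 + 0.24 × 44000 = 7880 + 27120 + 44640 + 10560 = 90200

$90,200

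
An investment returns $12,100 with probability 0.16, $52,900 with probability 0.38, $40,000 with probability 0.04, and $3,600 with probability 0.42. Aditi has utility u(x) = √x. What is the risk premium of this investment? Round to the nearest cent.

$6,050.76

E[u] = 0.16·√12100 + 0.38·√52900 + 0.04·√40000 + 0.42·√3600 = 0.16·110 + 0.38·230 + 0.04·200 + 0.42·60 = 138.2
CE = (138.2)² = 19099.24
Risk premium = EV − CE = 25150 − 19099.24 = 6050.76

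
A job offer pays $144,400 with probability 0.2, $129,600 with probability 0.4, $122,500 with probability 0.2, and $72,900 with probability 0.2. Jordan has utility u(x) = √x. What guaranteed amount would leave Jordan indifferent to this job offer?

E[u] = 0.2·√144400 + 0.4·√129600 + 0.2·√122500 + 0.2·√72900 = 0.2·380 + 0.4·360 + 0.2·350 + 0.2·270 = 344
CE = (344)² = 118336

$118,336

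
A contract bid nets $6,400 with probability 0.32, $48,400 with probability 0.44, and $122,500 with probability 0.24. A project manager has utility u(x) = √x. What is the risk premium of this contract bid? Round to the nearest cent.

$10,143.04

E[u] = 0.32·√6400 + 0.44·√48400 + 0.24·√122500 = 0.32·80 + 0.44·220 + 0.24·350 = 206.4
CE = (206.4)² = 42600.96
Risk premium = EV − CE = 52744 − 42600.96 = 10143.04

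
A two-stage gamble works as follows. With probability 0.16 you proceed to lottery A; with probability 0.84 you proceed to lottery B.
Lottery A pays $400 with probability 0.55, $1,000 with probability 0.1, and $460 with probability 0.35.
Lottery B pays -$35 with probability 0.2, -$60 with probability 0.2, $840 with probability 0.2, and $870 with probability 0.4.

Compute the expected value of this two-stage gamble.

$494.44

EV(A) = 0.55 × 400 + 0.1 × 1000 + 0.35 × 460 = 220 + 100 + 161 = 481
EV(B) = 0.2 × (-35) + 0.2 × (-60) + 0.2 × 840 + 0.4 × 870 = -7 − 12 + 168 + 348 = 497
Overall = 0.16 × 481 + 0.84 × 497 = 76.96 + 417.48 = 494.44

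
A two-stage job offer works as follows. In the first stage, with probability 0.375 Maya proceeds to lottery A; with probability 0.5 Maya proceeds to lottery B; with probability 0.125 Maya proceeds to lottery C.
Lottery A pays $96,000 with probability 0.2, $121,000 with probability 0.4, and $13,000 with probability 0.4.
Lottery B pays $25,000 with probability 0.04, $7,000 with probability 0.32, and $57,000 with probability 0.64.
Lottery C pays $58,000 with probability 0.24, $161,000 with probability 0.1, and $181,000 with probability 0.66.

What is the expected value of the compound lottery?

$65,845

EV(A) = 0.2 × 96000 + 0.4 × 121000 + 0.4 × 13000 = 19200 + 48400 + 5200 = 72800
EV(B) = 0.04 × 25000 + 0.32 × 7000 + 0.64 × 57000 = 1000 + 2240 + 36480 = 39720
EV(C) = 0.24 × 58000 + 0.1 × 161000 + 0.66 × 181000 = 13920 + 16100 + 119460 = 149480
Overall = 0.375 × 72800 + 0.5 × 39720 + 0.125 × 149480 = 27300 + 19860 + 18685 = 65845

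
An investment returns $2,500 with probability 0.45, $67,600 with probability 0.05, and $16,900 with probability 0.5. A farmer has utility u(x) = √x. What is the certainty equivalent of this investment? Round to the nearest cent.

E[u] = 0.45·√2500 + 0.05·√67600 + 0.5·√16900 = 0.45·50 + 0.05·260 + 0.5·130 = 100.5
CE = (100.5)² = 10100.25

$10,100.25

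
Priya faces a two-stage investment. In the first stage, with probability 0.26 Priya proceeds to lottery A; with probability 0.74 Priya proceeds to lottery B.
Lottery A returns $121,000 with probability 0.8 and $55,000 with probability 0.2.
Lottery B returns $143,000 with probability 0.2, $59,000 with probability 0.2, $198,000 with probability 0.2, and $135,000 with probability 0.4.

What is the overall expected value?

$127,188

EV(A) = 0.8 × 121000 + 0.2 × 55000 = 96800 + 11000 = 107800
EV(B) = 0.2 × 143000 + 0.2 × 59000 + 0.2 × 198000 + 0.4 × 135000 = 28600 + 11800 + 39600 + 54000 = 134000
Overall = 0.26 × 107800 + 0.74 × 134000 = 28028 + 99160 = 127188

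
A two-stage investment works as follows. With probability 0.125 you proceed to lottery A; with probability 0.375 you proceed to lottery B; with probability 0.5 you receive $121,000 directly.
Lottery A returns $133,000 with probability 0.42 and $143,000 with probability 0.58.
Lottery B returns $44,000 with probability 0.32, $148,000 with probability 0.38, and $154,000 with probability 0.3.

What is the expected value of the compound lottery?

EV(A) = 0.42 × 133000 + 0.58 × 143000 = 55860 + 82940 = 138800
EV(B) = 0.32 × 44000 + 0.38 × 148000 + 0.3 × 154000 = 14080 + 56240 + 46200 = 116520
Branch C: 121000 (certain)
Overall = 0.125 × 138800 + 0.375 × 116520 + 0.5 × 121000 = 17350 + 43695 + 60500 = 121545

$121,545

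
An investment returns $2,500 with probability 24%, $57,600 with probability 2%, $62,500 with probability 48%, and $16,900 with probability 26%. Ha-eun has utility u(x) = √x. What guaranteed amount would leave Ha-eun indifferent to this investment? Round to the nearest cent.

E[u] = 0.24·√2500 + 0.02·√57600 + 0.48·√62500 + 0.26·√16900 = 0.24·50 + 0.02·240 + 0.48·250 + 0.26·130 = 170.6
CE = (170.6)² = 29104.36

$29,104.36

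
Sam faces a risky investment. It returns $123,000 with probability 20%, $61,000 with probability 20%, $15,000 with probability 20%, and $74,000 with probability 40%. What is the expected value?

$69,400

EV = 0.2 × 123000 + 0.2 × 61000 + 0.2 × 15000 + 0.4 × 74000 = 24600 + 12200 + 3000 + 29600 = 69400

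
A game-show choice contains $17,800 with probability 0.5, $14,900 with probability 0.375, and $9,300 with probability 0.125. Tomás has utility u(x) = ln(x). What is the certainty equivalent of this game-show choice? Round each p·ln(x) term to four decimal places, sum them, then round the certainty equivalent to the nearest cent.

$15,353.52

E[u] = 0.5·ln(17800) + 0.375·ln(14900) + 0.125·ln(9300) = 4.8935 + 3.6034 + 1.1422 = 9.6391
CE = e^9.6391 ≈ 15353.52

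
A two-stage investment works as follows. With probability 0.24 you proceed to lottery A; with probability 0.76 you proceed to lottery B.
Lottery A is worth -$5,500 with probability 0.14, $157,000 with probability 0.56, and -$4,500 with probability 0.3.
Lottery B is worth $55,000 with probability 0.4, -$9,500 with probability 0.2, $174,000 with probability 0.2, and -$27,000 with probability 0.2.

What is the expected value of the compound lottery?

EV(A) = 0.14 × (-5500) + 0.56 × 157000 + 0.3 × (-4500) = -770 + 87920 − 1350 = 85800
EV(B) = 0.4 × 55000 + 0.2 × (-9500) + 0.2 × 174000 + 0.2 × (-27000) = 22000 − 1900 + 34800 − 5400 = 49500
Overall = 0.24 × 85800 + 0.76 × 49500 = 20592 + 37620 = 58212

$58,212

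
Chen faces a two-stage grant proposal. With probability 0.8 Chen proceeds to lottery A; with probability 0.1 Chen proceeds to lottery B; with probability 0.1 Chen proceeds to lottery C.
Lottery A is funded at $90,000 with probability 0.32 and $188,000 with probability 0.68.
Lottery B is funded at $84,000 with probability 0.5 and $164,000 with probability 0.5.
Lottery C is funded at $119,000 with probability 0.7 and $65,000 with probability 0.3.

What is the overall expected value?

$147,992

EV(A) = 0.32 × 90000 + 0.68 × 188000 = 28800 + 127840 = 156640
EV(B) = 0.5 × 84000 + 0.5 × 164000 = 42000 + 82000 = 124000
EV(C) = 0.7 × 119000 + 0.3 × 65000 = 83300 + 19500 = 102800
Overall = 0.8 × 156640 + 0.1 × 124000 + 0.1 × 102800 = 125312 + 12400 + 10280 = 147992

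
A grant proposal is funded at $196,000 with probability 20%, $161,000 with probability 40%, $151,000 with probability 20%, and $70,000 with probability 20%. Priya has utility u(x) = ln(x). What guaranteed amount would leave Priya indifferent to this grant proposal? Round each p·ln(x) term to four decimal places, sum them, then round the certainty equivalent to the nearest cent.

E[u] = 0.2·ln(196000) + 0.4·ln(161000) + 0.2·ln(151000) + 0.2·ln(70000) = 2.4372 + 4.7957 + 2.3850 + 2.2313 = 11.8492
CE = e^11.8492 ≈ 139972.32

$139,972.32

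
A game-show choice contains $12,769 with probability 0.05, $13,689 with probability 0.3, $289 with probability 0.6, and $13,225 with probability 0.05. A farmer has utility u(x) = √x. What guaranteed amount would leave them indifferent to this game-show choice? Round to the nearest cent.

E[u] = 0.05·√12769 + 0.3·√13689 + 0.6·√289 + 0.05·√13225 = 0.05·113 + 0.3·117 + 0.6·17 + 0.05·115 = 56.7
CE = (56.7)² = 3214.89

$3,214.89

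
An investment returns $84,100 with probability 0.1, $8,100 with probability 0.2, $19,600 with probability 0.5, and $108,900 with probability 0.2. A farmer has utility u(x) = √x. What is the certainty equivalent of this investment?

E[u] = 0.1·√84100 + 0.2·√8100 + 0.5·√19600 + 0.2·√108900 = 0.1·290 + 0.2·90 + 0.5·140 + 0.2·330 = 183
CE = (183)² = 33489

$33,489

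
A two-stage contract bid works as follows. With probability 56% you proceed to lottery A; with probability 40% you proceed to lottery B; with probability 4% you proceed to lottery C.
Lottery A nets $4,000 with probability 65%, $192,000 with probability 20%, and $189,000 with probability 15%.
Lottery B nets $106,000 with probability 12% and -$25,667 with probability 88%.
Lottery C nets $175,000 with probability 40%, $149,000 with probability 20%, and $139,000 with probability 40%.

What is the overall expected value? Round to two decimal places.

EV(A) = 0.65 × 4000 + 0.2 × 192000 + 0.15 × 189000 = 2600 + 38400 + 28350 = 69350
EV(B) = 0.12 × 106000 + 0.88 × (-25667) = 12720 − 22586.96 = -9866.96
EV(C) = 0.4 × 175000 + 0.2 × 149000 + 0.4 × 139000 = 70000 + 29800 + 55600 = 155400
Overall = 0.56 × 69350 + 0.4 × (-9866.96) + 0.04 × 155400 = 38836 − 3946.784 + 6216 = 41105.216

$41,105.22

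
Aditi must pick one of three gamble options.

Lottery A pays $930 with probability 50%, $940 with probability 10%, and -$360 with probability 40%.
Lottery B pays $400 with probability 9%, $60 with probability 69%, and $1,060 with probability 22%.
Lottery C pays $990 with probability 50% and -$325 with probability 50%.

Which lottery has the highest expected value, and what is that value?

Lottery A ($415)

Lottery A = 0.5 × 930 + 0.1 × 940 + 0.4 × (-360) = 465 + 94 − 144 = 415
Lottery B = 0.09 × 400 + 0.69 × 60 + 0.22 × 1060 = 36 + 41.4 + 233.2 = 310.6
Lottery C = 0.5 × 990 + 0.5 × (-325) = 495 − 162.5 = 332.5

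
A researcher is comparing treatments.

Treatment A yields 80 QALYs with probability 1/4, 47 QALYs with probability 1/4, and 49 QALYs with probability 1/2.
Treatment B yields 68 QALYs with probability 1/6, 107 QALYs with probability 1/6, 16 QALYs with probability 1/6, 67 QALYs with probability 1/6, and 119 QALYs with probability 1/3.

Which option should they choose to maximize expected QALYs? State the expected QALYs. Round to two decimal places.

Treatment B (82.67 QALYs)

Treatment A = 1/4 × 80 + 1/4 × 47 + 1/2 × 49 = 20 + 11.75 + 24.5 = 56.25
Treatment B = 1/6 × 68 + 1/6 × 107 + 1/6 × 16 + 1/6 × 67 + 1/3 × 119 = 11.3333 + 17.8333 + 2.6667 + 11.1667 + 39.6667 = 82.6667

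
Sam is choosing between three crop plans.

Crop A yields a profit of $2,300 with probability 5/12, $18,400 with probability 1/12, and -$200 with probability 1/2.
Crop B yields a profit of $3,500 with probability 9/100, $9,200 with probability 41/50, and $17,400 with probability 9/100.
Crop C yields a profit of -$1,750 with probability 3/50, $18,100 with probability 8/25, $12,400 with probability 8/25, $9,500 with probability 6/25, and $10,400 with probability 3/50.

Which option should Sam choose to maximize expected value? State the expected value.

Crop A = 5/12 × 2300 + 1/12 × 18400 + 1/2 × (-200) = 958.3333 + 1533.3333 − 100 = 2391.6667
Crop B = 9/100 × 3500 + 41/50 × 9200 + 9/100 × 17400 = 315 + 7544 + 1566 = 9425
Crop C = 3/50 × (-1750) + 8/25 × 18100 + 8/25 × 12400 + 6/25 × 9500 + 3/50 × 10400 = -105 + 5792 + 3968 + 2280 + 624 = 12559

Crop C ($12,559)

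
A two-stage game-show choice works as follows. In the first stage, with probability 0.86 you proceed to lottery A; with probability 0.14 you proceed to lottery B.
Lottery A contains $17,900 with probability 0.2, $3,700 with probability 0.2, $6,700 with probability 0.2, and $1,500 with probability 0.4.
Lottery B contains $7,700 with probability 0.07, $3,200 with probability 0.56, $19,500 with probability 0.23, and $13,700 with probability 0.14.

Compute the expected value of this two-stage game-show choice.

$6,606.36

EV(A) = 0.2 × 17900 + 0.2 × 3700 + 0.2 × 6700 + 0.4 × 1500 = 3580 + 740 + 1340 + 600 = 6260
EV(B) = 0.07 × 7700 + 0.56 × 3200 + 0.23 × 19500 + 0.14 × 13700 = 539 + 1792 + 4485 + 1918 = 8734
Overall = 0.86 × 6260 + 0.14 × 8734 = 5383.6 + 1222.76 = 6606.36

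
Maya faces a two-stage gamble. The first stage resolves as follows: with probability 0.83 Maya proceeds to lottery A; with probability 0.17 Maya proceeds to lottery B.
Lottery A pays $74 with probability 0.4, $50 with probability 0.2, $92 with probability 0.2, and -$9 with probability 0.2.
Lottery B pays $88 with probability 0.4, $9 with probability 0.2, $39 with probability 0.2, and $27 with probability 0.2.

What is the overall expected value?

EV(A) = 0.4 × 74 + 0.2 × 50 + 0.2 × 92 + 0.2 × (-9) = 29.6 + 10 + 18.4 − 1.8 = 56.2
EV(B) = 0.4 × 88 + 0.2 × 9 + 0.2 × 39 + 0.2 × 27 = 35.2 + 1.8 + 7.8 + 5.4 = 50.2
Overall = 0.83 × 56.2 + 0.17 × 50.2 = 46.646 + 8.534 = 55.18

$55.18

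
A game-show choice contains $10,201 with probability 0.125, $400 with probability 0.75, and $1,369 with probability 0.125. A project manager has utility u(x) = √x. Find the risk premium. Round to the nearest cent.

$706.19

E[u] = 0.125·√10201 + 0.75·√400 + 0.125·√1369 = 0.125·101 + 0.75·20 + 0.125·37 = 32.25
CE = (32.25)² = 1040.0625
Risk premium = EV − CE = 1746.25 − 1040.0625 = 706.1875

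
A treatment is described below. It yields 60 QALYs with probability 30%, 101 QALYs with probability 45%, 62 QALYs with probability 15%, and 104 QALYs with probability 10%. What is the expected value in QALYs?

EV = 0.3 × 60 + 0.45 × 101 + 0.15 × 62 + 0.1 × 104 = 18 + 45.45 + 9.3 + 10.4 = 83.15

83.15 QALYs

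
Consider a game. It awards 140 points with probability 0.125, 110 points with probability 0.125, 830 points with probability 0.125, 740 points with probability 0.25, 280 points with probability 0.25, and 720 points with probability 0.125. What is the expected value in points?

EV = 0.125 × 140 + 0.125 × 110 + 0.125 × 830 + 0.25 × 740 + 0.25 × 280 + 0.125 × 720 = 17.5 + 13.75 + 103.75 + 185 + 70 + 90 = 480

480 points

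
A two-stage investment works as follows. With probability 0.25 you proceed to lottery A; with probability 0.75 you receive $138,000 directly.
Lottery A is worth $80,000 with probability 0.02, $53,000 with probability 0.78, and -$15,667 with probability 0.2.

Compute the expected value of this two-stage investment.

$113,451.65

EV(A) = 0.02 × 80000 + 0.78 × 53000 + 0.2 × (-15667) = 1600 + 41340 − 3133.4 = 39806.6
Branch B: 138000 (certain)
Overall = 0.25 × 39806.6 + 0.75 × 138000 = 9951.65 + 103500 = 113451.65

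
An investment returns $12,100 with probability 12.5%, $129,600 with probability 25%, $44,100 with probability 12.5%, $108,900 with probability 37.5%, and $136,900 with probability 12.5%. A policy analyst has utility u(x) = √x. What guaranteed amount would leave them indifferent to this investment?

$90,000

E[u] = 0.125·√12100 + 0.25·√129600 + 0.125·√44100 + 0.375·√108900 + 0.125·√136900 = 0.125·110 + 0.25·360 + 0.125·210 + 0.375·330 + 0.125·370 = 300
CE = (300)² = 90000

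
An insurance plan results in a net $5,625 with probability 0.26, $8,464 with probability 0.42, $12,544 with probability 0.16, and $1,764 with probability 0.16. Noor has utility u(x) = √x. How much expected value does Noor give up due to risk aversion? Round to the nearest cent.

$454.13

E[u] = 0.26·√5625 + 0.42·√8464 + 0.16·√12544 + 0.16·√1764 = 0.26·75 + 0.42·92 + 0.16·112 + 0.16·42 = 82.78
CE = (82.78)² = 6852.5284
Risk premium = EV − CE = 7306.66 − 6852.5284 = 454.1316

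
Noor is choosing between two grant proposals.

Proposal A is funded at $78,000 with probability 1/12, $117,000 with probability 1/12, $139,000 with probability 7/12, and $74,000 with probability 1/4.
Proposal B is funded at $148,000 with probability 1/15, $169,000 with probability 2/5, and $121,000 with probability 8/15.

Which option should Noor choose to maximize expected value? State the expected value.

Proposal B ($142,000)

Proposal A = 1/12 × 78000 + 1/12 × 117000 + 7/12 × 139000 + 1/4 × 74000 = 6500 + 9750 + 81083.3333 + 18500 = 115833.3333
Proposal B = 1/15 × 148000 + 2/5 × 169000 + 8/15 × 121000 = 9866.6667 + 67600 + 64533.3333 = 142000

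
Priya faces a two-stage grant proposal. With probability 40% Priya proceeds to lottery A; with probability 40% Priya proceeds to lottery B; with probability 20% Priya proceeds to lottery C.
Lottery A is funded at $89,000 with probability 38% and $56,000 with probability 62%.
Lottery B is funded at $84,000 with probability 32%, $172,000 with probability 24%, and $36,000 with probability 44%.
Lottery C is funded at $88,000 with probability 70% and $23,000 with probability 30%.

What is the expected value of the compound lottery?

EV(A) = 0.38 × 89000 + 0.62 × 56000 = 33820 + 34720 = 68540
EV(B) = 0.32 × 84000 + 0.24 × 172000 + 0.44 × 36000 = 26880 + 41280 + 15840 = 84000
EV(C) = 0.7 × 88000 + 0.3 × 23000 = 61600 + 6900 = 68500
Overall = 0.4 × 68540 + 0.4 × 84000 + 0.2 × 68500 = 27416 + 33600 + 13700 = 74716

$74,716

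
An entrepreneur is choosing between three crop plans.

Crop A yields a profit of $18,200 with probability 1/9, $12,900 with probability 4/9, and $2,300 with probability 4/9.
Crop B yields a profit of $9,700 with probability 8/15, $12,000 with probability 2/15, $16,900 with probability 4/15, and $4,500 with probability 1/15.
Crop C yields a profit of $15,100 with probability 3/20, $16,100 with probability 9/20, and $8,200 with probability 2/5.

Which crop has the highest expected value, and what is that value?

Crop A = 1/9 × 18200 + 4/9 × 12900 + 4/9 × 2300 = 2022.2222 + 5733.3333 + 1022.2222 = 8777.7778
Crop B = 8/15 × 9700 + 2/15 × 12000 + 4/15 × 16900 + 1/15 × 4500 = 5173.3333 + 1600 + 4506.6667 + 300 = 11580
Crop C = 3/20 × 15100 + 9/20 × 16100 + 2/5 × 8200 = 2265 + 7245 + 3280 = 12790

Crop C ($12,790)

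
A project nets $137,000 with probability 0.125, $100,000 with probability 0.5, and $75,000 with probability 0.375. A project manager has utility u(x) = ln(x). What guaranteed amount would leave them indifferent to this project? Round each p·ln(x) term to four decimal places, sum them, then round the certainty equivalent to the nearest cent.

E[u] = 0.125·ln(137000) + 0.5·ln(100000) + 0.375·ln(75000) = 1.4785 + 5.7565 + 4.2095 = 11.4445
CE = e^11.4445 ≈ 93386.31

$93,386.31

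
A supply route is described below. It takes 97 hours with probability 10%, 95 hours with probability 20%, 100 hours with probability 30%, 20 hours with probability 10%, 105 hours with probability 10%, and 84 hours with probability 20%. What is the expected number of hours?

88 hours

EV = 0.1 × 97 + 0.2 × 95 + 0.3 × 100 + 0.1 × 20 + 0.1 × 105 + 0.2 × 84 = 9.7 + 19 + 30 + 2 + 10.5 + 16.8 = 88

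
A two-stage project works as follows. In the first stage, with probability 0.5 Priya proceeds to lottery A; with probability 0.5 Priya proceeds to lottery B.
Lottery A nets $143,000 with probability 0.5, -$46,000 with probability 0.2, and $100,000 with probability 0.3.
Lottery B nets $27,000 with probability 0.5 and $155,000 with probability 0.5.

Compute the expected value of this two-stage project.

EV(A) = 0.5 × 143000 + 0.2 × (-46000) + 0.3 × 100000 = 71500 − 9200 + 30000 = 92300
EV(B) = 0.5 × 27000 + 0.5 × 155000 = 13500 + 77500 = 91000
Overall = 0.5 × 92300 + 0.5 × 91000 = 46150 + 45500 = 91650

$91,650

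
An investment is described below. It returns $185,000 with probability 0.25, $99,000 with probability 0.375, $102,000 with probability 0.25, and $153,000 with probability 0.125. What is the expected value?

EV = 0.25 × 185000 + 0.375 × 99000 + 0.25 × 102000 + 0.125 × 153000 = 46250 + 37125 + 25500 + 19125 = 128000

$128,000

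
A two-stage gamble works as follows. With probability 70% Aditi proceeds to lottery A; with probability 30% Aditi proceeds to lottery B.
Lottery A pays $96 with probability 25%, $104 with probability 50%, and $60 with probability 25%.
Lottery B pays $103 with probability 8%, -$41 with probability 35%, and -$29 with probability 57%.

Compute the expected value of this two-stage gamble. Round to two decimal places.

$56.91

EV(A) = 0.25 × 96 + 0.5 × 104 + 0.25 × 60 = 24 + 52 + 15 = 91
EV(B) = 0.08 × 103 + 0.35 × (-41) + 0.57 × (-29) = 8.24 − 14.35 − 16.53 = -22.64
Overall = 0.7 × 91 + 0.3 × (-22.64) = 63.7 − 6.792 = 56.908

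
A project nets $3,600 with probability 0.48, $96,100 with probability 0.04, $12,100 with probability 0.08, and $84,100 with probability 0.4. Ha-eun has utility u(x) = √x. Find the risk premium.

$12,624

E[u] = 0.48·√3600 + 0.04·√96100 + 0.08·√12100 + 0.4·√84100 = 0.48·60 + 0.04·310 + 0.08·110 + 0.4·290 = 166
CE = (166)² = 27556
Risk premium = EV − CE = 40180 − 27556 = 12624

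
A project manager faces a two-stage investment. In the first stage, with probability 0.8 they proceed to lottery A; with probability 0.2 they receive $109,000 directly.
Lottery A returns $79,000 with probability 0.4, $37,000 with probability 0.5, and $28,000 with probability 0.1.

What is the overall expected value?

EV(A) = 0.4 × 79000 + 0.5 × 37000 + 0.1 × 28000 = 31600 + 18500 + 2800 = 52900
Branch B: 109000 (certain)
Overall = 0.8 × 52900 + 0.2 × 109000 = 42320 + 21800 = 64120

$64,120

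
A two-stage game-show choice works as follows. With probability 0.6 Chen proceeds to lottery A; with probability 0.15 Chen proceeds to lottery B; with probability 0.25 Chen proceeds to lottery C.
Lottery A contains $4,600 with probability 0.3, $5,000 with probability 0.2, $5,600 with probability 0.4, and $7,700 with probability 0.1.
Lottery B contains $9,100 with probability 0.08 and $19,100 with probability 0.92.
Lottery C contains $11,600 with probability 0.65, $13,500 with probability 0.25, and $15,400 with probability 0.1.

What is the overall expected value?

EV(A) = 0.3 × 4600 + 0.2 × 5000 + 0.4 × 5600 + 0.1 × 7700 = 1380 + 1000 + 2240 + 770 = 5390
EV(B) = 0.08 × 9100 + 0.92 × 19100 = 728 + 17572 = 18300
EV(C) = 0.65 × 11600 + 0.25 × 13500 + 0.1 × 15400 = 7540 + 3375 + 1540 = 12455
Overall = 0.6 × 5390 + 0.15 × 18300 + 0.25 × 12455 = 3234 + 2745 + 3113.75 = 9092.75

$9,092.75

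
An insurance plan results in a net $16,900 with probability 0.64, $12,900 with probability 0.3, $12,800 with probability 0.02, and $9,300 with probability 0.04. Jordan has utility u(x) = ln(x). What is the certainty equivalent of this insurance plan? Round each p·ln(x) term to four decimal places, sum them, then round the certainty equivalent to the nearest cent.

E[u] = 0.64·ln(16900) + 0.3·ln(12900) + 0.02·ln(12800) + 0.04·ln(9300) = 6.2304 + 2.8395 + 0.1891 + 0.3655 = 9.6245
CE = e^9.6245 ≈ 15130.99

$15,130.99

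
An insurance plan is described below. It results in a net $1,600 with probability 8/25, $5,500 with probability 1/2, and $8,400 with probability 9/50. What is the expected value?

$4,774

EV = 8/25 × 1600 + 1/2 × 5500 + 9/50 × 8400 = 512 + 2750 + 1512 = 4774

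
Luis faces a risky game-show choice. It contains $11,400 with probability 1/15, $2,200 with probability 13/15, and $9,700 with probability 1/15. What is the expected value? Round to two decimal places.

EV = 1/15 × 11400 + 13/15 × 2200 + 1/15 × 9700 = 760 + 1906.6667 + 646.6667 = 3313.3333

$3,313.33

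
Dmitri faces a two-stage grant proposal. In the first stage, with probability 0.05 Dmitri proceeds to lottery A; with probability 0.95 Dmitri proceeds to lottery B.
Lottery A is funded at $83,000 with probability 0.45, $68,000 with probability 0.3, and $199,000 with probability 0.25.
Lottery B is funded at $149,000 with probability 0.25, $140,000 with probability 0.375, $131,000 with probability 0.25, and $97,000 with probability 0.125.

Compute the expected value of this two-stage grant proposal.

$133,268.75

EV(A) = 0.45 × 83000 + 0.3 × 68000 + 0.25 × 199000 = 37350 + 20400 + 49750 = 107500
EV(B) = 0.25 × 149000 + 0.375 × 140000 + 0.25 × 131000 + 0.125 × 97000 = 37250 + 52500 + 32750 + 12125 = 134625
Overall = 0.05 × 107500 + 0.95 × 134625 = 5375 + 127893.75 = 133268.75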